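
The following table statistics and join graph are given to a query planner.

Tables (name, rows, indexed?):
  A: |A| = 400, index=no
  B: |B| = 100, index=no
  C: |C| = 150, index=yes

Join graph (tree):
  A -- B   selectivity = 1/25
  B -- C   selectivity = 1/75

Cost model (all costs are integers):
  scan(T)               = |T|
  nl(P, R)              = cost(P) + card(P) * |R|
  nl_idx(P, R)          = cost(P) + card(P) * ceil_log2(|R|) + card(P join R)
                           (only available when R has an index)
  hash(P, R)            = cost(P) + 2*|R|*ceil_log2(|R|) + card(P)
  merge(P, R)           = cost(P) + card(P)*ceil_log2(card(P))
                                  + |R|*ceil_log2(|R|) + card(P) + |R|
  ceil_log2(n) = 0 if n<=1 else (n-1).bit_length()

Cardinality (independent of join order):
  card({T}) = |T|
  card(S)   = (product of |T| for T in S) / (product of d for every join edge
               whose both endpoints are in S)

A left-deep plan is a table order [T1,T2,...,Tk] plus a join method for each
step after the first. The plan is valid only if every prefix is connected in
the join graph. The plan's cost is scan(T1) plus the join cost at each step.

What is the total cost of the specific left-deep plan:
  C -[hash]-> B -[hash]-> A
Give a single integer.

9100

step 1: scan C: cost=150, card=150
step 2: join B via hash
    card(P join B) = 150*100/(75) = 200
    cost = 150 + 2*100*7 + 150 = 1700
step 3: join A via hash
    card(P join A) = 200*400/(25) = 3200
    cost = 1700 + 2*400*9 + 200 = 9100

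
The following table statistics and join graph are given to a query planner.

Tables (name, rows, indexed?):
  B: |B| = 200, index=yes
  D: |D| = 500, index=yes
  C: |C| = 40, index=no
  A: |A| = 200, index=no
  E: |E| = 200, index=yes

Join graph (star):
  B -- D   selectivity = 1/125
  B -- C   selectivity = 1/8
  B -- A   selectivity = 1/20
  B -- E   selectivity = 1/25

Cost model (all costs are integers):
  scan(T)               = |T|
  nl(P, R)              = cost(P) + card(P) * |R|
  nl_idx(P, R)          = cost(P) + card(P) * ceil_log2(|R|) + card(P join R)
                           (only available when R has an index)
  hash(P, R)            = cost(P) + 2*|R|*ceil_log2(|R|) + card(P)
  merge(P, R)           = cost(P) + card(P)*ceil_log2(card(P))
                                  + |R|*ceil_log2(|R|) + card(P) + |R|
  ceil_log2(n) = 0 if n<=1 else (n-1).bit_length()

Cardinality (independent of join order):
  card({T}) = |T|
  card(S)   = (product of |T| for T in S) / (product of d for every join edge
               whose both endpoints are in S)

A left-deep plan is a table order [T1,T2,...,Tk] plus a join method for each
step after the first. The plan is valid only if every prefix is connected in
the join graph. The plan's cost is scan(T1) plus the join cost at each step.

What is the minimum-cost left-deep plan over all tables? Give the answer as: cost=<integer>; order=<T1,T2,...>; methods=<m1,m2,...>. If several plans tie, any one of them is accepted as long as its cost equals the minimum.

cost=46480; order=B,D,C,E,A; methods=nl_idx,hash,hash,hash

Selinger DP (subsets sized 1..n):
  {B}: scan cost=200, card=200
  {D}: scan cost=500, card=500
  {C}: scan cost=40, card=40
  {A}: scan cost=200, card=200
  {E}: scan cost=200, card=200
  {BD}: card=800; try (D,nl_idx)→2800, (B,hash)→4200, (B,nl_idx)→5300, (D,merge)→7000, (B,merge)→7300, (D,hash)→9400 …(+2); best=2800 via (D,nl_idx)
  {BC}: card=1000; try (C,hash)→880, (B,nl_idx)→1360, (B,merge)→2120, (C,merge)→2280, (B,hash)→3280, (B,nl)→8040 …(+1); best=880 via (C,hash)
  {AB}: card=2000; try (B,hash)→3600, (A,hash)→3600, (B,merge)→3800, (B,nl_idx)→3800, (A,merge)→3800, (B,nl)→40200 …(+1); best=3600 via (B,hash)
  {BE}: card=1600; try (E,nl_idx)→3400, (B,nl_idx)→3400, (E,hash)→3600, (B,hash)→3600, (E,merge)→3800, (B,merge)→3800 …(+2); best=3400 via (E,nl_idx)
  {BCD}: card=4000; try (C,hash)→4080, (D,hash)→10880, (C,merge)→11880, (D,nl_idx)→13880, (D,merge)→16880, (C,nl)→34800 …(+1); best=4080 via (C,hash)
  {ABD}: card=8000; try (A,hash)→6800, (A,merge)→13400, (D,hash)→14600, (D,nl_idx)→29600, (D,merge)→32600, (A,nl)→162800 …(+1); best=6800 via (A,hash)
  {BDE}: card=6400; try (E,hash)→6800, (E,merge)→13400, (D,hash)→14000, (E,nl_idx)→15600, (D,nl_idx)→24200, (D,merge)→27600 …(+2); best=6800 via (E,hash)
  {ABC}: card=10000; try (A,hash)→5080, (C,hash)→6080, (A,merge)→13680, (C,merge)→27880, (C,nl)→83600, (A,nl)→200880; best=5080 via (A,hash)
  {BCE}: card=8000; try (E,hash)→5080, (C,hash)→5480, (E,merge)→13680, (E,nl_idx)→16880, (C,merge)→22880, (C,nl)→67400 …(+1); best=5080 via (E,hash)
  {ABE}: card=16000; try (A,hash)→8200, (E,hash)→8800, (A,merge)→24400, (E,merge)→29400, (E,nl_idx)→35600, (A,nl)→323400 …(+1); best=8200 via (A,hash)
  {ABCD}: card=40000; try (A,hash)→11280, (C,hash)→15280, (D,hash)→24080, (A,merge)→57880, (C,merge)→119080, (D,nl_idx)→135080 …(+4); best=11280 via (A,hash)
  {BCDE}: card=32000; try (E,hash)→11280, (C,hash)→13680, (D,hash)→22080, (E,merge)→57880, (E,nl_idx)→68080, (C,merge)→96680 …(+5); best=11280 via (E,hash)
  {ABDE}: card=64000; try (A,hash)→16400, (E,hash)→18000, (D,hash)→33200, (A,merge)→98200, (E,merge)→120600, (E,nl_idx)→134800 …(+5); best=16400 via (A,hash)
  {ABCE}: card=80000; try (A,hash)→16280, (E,hash)→18280, (C,hash)→24680, (A,merge)→118880, (E,merge)→156880, (E,nl_idx)→165080 …(+4); best=16280 via (A,hash)
  {ABCDE}: card=320000; try (A,hash)→46480, (E,hash)→54480, (C,hash)→80880, (D,hash)→105280, (A,merge)→525080, (E,nl_idx)→651280 …(+8); best=46480 via (A,hash)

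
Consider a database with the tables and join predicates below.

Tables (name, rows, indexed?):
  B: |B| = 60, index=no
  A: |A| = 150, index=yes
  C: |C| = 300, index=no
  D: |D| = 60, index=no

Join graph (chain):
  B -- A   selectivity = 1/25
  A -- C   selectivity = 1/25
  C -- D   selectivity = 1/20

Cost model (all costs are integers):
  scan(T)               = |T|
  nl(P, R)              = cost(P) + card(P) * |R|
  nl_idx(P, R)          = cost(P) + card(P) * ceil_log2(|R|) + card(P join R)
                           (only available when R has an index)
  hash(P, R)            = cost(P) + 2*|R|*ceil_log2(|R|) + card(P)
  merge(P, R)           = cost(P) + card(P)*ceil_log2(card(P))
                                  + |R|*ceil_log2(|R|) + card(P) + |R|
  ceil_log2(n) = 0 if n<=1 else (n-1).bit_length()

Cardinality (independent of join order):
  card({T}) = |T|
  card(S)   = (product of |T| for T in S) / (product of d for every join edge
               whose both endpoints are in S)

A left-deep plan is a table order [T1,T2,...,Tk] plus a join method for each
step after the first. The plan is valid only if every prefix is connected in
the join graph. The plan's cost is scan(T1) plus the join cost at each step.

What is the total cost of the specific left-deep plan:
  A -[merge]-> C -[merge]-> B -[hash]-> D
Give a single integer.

step 1: scan A: cost=150, card=150
step 2: join C via merge
    card(P join C) = 150*300/(25) = 1800
    cost = 150 + 150*8 + 300*9 + 150 + 300 = 4500
step 3: join B via merge
    card(P join B) = 1800*60/(25) = 4320
    cost = 4500 + 1800*11 + 60*6 + 1800 + 60 = 26520
step 4: join D via hash
    card(P join D) = 4320*60/(20) = 12960
    cost = 26520 + 2*60*6 + 4320 = 31560

31560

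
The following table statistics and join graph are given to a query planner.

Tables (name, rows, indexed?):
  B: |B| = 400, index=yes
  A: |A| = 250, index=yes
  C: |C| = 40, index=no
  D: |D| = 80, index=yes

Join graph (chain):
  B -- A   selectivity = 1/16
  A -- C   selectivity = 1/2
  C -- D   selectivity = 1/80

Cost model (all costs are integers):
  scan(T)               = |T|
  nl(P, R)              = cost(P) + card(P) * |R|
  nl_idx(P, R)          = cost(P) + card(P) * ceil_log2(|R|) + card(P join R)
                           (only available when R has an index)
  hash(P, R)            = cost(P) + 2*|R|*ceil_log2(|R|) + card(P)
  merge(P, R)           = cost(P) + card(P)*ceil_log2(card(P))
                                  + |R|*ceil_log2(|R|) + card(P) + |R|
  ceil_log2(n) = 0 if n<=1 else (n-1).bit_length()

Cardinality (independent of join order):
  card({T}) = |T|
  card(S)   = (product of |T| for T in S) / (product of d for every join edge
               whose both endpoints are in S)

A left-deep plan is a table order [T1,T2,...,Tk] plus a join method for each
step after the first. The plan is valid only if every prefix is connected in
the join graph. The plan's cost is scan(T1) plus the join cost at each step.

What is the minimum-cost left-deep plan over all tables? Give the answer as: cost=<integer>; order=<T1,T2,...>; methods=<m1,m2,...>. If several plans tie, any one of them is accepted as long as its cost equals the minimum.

Selinger DP (subsets sized 1..n):
  {B}: scan cost=400, card=400
  {A}: scan cost=250, card=250
  {C}: scan cost=40, card=40
  {D}: scan cost=80, card=80
  {AB}: card=6250; try (A,hash)→4800, (B,merge)→6500, (A,merge)→6650, (B,hash)→7700, (B,nl_idx)→8750, (A,nl_idx)→9850 …(+2); best=4800 via (A,hash)
  {AC}: card=5000; try (C,hash)→980, (A,merge)→2570, (C,merge)→2780, (A,hash)→4080, (A,nl_idx)→5360, (A,nl)→10040 …(+1); best=980 via (C,hash)
  {CD}: card=40; try (D,nl_idx)→360, (C,hash)→640, (D,merge)→960, (C,merge)→1000, (D,hash)→1200, (D,nl)→3240 …(+1); best=360 via (D,nl_idx)
  {ABC}: card=125000; try (C,hash)→11530, (B,hash)→13180, (B,merge)→74980, (C,merge)→92580, (B,nl_idx)→170980, (C,nl)→254800 …(+1); best=11530 via (C,hash)
  {ACD}: card=5000; try (A,merge)→2890, (A,hash)→4400, (A,nl_idx)→5680, (D,hash)→7100, (A,nl)→10360, (D,nl_idx)→40980 …(+2); best=2890 via (A,merge)
  {ABCD}: card=125000; try (B,hash)→15090, (B,merge)→76890, (D,hash)→137650, (B,nl_idx)→172890, (D,nl_idx)→1011530, (B,nl)→2002890 …(+2); best=15090 via (B,hash)

cost=15090; order=C,D,A,B; methods=nl_idx,merge,hash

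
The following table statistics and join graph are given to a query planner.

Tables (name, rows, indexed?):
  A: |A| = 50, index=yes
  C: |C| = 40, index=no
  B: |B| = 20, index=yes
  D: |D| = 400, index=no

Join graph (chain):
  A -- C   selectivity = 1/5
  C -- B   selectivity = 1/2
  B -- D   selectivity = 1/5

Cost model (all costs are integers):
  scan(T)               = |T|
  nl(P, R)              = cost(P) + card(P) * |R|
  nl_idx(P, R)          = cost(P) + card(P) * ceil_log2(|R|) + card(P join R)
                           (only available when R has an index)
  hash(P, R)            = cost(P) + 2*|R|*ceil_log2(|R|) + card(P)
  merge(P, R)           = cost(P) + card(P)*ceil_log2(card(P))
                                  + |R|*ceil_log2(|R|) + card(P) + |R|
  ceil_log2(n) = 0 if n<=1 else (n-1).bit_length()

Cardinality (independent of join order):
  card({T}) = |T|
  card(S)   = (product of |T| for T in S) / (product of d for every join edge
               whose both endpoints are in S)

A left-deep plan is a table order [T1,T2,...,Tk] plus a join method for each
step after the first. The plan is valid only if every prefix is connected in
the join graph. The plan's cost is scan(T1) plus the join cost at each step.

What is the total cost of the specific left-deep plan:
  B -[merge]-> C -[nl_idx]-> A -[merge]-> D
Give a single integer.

62820

step 1: scan B: cost=20, card=20
step 2: join C via merge
    card(P join C) = 20*40/(2) = 400
    cost = 20 + 20*5 + 40*6 + 20 + 40 = 420
step 3: join A via nl_idx
    card(P join A) = 400*50/(5) = 4000
    cost = 420 + 400*6 + 4000 = 6820
step 4: join D via merge
    card(P join D) = 4000*400/(5) = 320000
    cost = 6820 + 4000*12 + 400*9 + 4000 + 400 = 62820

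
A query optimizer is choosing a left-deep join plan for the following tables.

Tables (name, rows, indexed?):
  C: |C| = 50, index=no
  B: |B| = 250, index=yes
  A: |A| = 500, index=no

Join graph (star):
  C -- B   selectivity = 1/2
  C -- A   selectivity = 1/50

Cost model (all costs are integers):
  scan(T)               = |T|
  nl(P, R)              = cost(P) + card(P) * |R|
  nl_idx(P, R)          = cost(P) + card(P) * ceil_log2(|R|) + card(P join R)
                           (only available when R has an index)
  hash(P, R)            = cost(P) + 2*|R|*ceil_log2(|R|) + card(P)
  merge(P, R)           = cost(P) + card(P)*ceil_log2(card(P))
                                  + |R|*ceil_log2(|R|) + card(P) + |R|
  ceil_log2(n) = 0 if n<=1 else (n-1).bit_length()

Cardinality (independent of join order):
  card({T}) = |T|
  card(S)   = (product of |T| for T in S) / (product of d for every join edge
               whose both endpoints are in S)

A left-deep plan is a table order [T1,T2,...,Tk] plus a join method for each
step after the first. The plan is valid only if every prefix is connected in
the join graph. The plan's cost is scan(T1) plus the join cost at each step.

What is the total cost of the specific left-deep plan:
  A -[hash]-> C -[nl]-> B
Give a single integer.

step 1: scan A: cost=500, card=500
step 2: join C via hash
    card(P join C) = 500*50/(50) = 500
    cost = 500 + 2*50*6 + 500 = 1600
step 3: join B via nl
    card(P join B) = 500*250/(2) = 62500
    cost = 1600 + 500*250 = 126600

126600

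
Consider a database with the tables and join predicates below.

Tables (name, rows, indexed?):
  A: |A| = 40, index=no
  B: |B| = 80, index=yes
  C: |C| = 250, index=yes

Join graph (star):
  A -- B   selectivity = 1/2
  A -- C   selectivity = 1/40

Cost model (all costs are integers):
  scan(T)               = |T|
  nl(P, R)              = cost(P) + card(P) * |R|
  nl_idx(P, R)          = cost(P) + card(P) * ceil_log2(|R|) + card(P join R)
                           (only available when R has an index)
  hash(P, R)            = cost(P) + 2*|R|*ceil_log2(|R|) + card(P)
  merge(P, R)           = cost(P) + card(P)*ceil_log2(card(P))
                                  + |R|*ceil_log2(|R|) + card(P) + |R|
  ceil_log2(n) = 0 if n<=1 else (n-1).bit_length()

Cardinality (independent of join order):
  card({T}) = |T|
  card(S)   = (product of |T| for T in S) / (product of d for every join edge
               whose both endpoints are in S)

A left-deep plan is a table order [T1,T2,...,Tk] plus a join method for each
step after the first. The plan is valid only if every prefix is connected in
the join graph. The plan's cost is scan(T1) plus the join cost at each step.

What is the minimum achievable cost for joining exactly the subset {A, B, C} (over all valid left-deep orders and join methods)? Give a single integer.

Selinger DP over subsets of {A,B,C}:
  {A}: scan cost=40, card=40
  {B}: scan cost=80, card=80
  {C}: scan cost=250, card=250
  {AB}: card=1600; try (A,hash)→640, (B,merge)→960, (A,merge)→1000, (B,hash)→1200, (B,nl_idx)→1920, (B,nl)→3240 …(+1); best=640 via (A,hash)
  {AC}: card=250; try (C,nl_idx)→610, (A,hash)→980, (C,merge)→2570, (A,merge)→2780, (C,hash)→4080, (C,nl)→10040 …(+1); best=610 via (C,nl_idx)
  {ABC}: card=10000; try (B,hash)→1980, (B,merge)→3500, (C,hash)→6240, (B,nl_idx)→12360, (B,nl)→20610, (C,merge)→22090 …(+2); best=1980 via (B,hash)

1980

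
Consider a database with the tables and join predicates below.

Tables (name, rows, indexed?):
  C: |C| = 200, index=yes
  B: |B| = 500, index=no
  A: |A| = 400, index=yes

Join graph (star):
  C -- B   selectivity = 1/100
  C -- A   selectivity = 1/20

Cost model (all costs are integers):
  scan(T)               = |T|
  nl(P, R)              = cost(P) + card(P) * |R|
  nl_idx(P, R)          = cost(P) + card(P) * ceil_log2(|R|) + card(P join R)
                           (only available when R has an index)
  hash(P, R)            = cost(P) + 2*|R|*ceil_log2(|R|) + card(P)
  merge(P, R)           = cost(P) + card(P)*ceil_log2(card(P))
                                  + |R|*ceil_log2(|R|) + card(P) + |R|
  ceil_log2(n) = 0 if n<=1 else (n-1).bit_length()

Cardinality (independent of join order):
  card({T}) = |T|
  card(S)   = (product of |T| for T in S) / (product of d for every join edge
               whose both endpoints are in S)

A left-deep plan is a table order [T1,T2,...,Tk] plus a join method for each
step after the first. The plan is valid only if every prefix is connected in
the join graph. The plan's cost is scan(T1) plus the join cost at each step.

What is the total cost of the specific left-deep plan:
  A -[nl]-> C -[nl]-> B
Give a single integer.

2080400

step 1: scan A: cost=400, card=400
step 2: join C via nl
    card(P join C) = 400*200/(20) = 4000
    cost = 400 + 400*200 = 80400
step 3: join B via nl
    card(P join B) = 4000*500/(100) = 20000
    cost = 80400 + 4000*500 = 2080400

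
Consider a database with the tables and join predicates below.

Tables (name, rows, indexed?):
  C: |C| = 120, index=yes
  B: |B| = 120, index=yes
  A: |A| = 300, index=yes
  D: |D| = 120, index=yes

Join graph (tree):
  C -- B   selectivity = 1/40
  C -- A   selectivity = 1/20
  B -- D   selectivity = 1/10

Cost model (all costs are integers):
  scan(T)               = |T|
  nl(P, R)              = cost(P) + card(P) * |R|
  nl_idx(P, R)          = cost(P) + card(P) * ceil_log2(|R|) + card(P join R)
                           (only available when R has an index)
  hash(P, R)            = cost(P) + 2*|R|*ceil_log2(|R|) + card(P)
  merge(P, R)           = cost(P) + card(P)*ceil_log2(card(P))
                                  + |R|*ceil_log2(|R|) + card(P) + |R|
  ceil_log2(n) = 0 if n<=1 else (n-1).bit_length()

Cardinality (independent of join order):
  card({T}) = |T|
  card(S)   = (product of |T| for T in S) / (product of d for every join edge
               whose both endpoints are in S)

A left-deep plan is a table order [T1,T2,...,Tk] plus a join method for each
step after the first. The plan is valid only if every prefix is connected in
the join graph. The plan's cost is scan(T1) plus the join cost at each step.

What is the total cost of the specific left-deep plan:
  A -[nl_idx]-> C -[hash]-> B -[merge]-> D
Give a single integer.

step 1: scan A: cost=300, card=300
step 2: join C via nl_idx
    card(P join C) = 300*120/(20) = 1800
    cost = 300 + 300*7 + 1800 = 4200
step 3: join B via hash
    card(P join B) = 1800*120/(40) = 5400
    cost = 4200 + 2*120*7 + 1800 = 7680
step 4: join D via merge
    card(P join D) = 5400*120/(10) = 64800
    cost = 7680 + 5400*13 + 120*7 + 5400 + 120 = 84240

84240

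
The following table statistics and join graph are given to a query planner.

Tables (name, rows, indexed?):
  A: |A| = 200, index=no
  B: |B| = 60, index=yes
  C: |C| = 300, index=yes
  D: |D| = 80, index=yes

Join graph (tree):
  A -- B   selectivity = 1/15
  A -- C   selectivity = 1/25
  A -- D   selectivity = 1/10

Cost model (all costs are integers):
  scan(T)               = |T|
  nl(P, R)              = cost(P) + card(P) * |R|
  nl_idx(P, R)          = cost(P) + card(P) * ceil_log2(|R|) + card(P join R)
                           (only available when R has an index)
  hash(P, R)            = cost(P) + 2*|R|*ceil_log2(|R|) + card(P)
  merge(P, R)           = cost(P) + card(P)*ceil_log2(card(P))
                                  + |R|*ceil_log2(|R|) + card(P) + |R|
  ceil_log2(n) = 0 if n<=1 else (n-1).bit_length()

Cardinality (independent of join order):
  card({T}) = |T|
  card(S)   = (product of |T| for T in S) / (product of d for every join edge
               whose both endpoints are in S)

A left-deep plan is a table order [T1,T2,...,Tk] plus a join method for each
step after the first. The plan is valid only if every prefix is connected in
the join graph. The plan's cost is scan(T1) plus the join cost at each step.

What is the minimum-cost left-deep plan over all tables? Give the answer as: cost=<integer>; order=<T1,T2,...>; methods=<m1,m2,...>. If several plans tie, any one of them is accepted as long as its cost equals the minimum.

cost=14840; order=A,B,D,C; methods=hash,hash,hash

Selinger DP (subsets sized 1..n):
  {A}: scan cost=200, card=200
  {B}: scan cost=60, card=60
  {C}: scan cost=300, card=300
  {D}: scan cost=80, card=80
  {AB}: card=800; try (B,hash)→1120, (B,nl_idx)→2200, (A,merge)→2280, (B,merge)→2420, (A,hash)→3320, (A,nl)→12060 …(+1); best=1120 via (B,hash)
  {AC}: card=2400; try (A,hash)→3800, (C,nl_idx)→4400, (C,merge)→5000, (A,merge)→5100, (C,hash)→5800, (C,nl)→60200 …(+1); best=3800 via (A,hash)
  {AD}: card=1600; try (D,hash)→1520, (A,merge)→2520, (D,merge)→2640, (D,nl_idx)→3200, (A,hash)→3360, (A,nl)→16080 …(+1); best=1520 via (D,hash)
  {ABC}: card=9600; try (B,hash)→6920, (C,hash)→7320, (C,merge)→12920, (C,nl_idx)→17920, (B,nl_idx)→27800, (B,merge)→35420 …(+2); best=6920 via (B,hash)
  {ABD}: card=6400; try (D,hash)→3040, (B,hash)→3840, (D,merge)→10560, (D,nl_idx)→13120, (B,nl_idx)→17520, (B,merge)→21140 …(+2); best=3040 via (D,hash)
  {ACD}: card=19200; try (D,hash)→7320, (C,hash)→8520, (C,merge)→23720, (C,nl_idx)→35120, (D,merge)→35640, (D,nl_idx)→39800 …(+2); best=7320 via (D,hash)
  {ABCD}: card=76800; try (C,hash)→14840, (D,hash)→17640, (B,hash)→27240, (C,merge)→95640, (C,nl_idx)→137440, (D,nl_idx)→150920 …(+6); best=14840 via (C,hash)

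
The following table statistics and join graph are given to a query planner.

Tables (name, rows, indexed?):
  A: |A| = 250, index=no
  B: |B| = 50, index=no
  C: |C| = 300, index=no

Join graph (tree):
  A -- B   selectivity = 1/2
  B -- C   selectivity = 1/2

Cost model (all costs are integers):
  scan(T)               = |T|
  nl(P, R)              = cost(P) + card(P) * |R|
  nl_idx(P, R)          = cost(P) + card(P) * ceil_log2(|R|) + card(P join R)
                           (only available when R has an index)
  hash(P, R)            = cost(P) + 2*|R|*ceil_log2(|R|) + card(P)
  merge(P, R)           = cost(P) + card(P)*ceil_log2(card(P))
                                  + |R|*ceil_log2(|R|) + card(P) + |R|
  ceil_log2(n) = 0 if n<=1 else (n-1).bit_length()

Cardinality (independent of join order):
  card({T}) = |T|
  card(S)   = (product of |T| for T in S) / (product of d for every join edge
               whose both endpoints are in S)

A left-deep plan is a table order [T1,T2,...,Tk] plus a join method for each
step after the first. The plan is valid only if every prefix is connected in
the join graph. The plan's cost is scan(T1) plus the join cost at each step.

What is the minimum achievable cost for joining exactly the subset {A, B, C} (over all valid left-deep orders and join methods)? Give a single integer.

12700

Selinger DP over subsets of {A,B,C}:
  {A}: scan cost=250, card=250
  {B}: scan cost=50, card=50
  {C}: scan cost=300, card=300
  {AB}: card=6250; try (B,hash)→1100, (A,merge)→2650, (B,merge)→2850, (A,hash)→4100, (A,nl)→12550, (B,nl)→12750; best=1100 via (B,hash)
  {BC}: card=7500; try (B,hash)→1200, (C,merge)→3400, (B,merge)→3650, (C,hash)→5500, (C,nl)→15050, (B,nl)→15300; best=1200 via (B,hash)
  {ABC}: card=937500; try (A,hash)→12700, (C,hash)→12750, (C,merge)→91600, (A,merge)→108450, (C,nl)→1876100, (A,nl)→1876200; best=12700 via (A,hash)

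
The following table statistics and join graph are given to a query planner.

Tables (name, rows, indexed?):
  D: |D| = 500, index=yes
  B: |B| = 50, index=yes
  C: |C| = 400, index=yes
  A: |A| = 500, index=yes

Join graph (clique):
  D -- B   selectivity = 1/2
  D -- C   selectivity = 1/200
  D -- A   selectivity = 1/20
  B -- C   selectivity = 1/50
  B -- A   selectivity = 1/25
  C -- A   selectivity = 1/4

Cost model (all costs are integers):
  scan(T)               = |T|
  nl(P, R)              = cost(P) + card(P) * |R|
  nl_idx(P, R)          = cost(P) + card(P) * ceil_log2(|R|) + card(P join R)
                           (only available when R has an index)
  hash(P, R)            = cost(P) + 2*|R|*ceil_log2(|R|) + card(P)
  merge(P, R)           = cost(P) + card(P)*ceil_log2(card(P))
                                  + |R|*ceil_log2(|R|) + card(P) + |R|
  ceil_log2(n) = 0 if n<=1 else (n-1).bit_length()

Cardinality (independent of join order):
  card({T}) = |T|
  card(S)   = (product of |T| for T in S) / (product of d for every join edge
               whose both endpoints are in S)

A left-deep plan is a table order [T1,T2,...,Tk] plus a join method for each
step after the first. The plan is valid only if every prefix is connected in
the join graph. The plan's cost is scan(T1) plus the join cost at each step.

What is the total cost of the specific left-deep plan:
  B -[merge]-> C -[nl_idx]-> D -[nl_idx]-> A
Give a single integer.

step 1: scan B: cost=50, card=50
step 2: join C via merge
    card(P join C) = 50*400/(50) = 400
    cost = 50 + 50*6 + 400*9 + 50 + 400 = 4400
step 3: join D via nl_idx
    card(P join D) = 400*500/(2*200) = 500
    cost = 4400 + 400*9 + 500 = 8500
step 4: join A via nl_idx
    card(P join A) = 500*500/(20*25*4) = 125
    cost = 8500 + 500*9 + 125 = 13125

13125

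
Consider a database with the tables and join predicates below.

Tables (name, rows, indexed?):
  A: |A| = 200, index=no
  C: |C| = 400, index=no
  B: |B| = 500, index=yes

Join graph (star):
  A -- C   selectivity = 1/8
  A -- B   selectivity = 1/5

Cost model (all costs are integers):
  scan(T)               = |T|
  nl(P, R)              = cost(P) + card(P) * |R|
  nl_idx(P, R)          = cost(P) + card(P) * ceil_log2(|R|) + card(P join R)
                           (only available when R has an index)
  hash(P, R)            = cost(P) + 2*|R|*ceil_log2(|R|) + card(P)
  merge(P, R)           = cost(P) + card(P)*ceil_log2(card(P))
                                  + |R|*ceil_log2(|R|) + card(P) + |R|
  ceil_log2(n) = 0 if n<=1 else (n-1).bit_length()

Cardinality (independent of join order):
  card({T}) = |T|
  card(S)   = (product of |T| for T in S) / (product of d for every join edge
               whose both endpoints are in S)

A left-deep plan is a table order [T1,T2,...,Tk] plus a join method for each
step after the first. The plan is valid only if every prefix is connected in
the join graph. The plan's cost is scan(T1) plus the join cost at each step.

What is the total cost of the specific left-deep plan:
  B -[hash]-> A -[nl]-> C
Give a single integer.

8004200

step 1: scan B: cost=500, card=500
step 2: join A via hash
    card(P join A) = 500*200/(5) = 20000
    cost = 500 + 2*200*8 + 500 = 4200
step 3: join C via nl
    card(P join C) = 20000*400/(8) = 1000000
    cost = 4200 + 20000*400 = 8004200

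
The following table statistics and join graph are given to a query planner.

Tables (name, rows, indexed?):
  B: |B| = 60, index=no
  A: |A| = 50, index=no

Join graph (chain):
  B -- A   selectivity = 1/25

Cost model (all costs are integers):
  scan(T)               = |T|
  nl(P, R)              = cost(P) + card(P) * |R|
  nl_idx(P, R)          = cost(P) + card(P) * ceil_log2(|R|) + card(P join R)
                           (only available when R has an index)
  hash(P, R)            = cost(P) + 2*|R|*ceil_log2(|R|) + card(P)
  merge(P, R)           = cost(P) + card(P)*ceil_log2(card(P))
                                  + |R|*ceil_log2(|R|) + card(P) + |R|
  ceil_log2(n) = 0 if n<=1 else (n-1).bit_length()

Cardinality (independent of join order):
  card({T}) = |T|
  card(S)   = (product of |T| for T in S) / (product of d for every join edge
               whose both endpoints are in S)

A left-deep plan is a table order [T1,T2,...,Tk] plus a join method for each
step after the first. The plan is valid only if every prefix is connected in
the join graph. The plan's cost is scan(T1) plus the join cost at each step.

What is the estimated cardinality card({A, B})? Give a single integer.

120

Tables in S: A(50), B(60)
Edges inside S: B-A(d=25)
numerator = 50 * 60 = 3000
denominator = 25 = 25
card(S) = 3000 / 25 = 120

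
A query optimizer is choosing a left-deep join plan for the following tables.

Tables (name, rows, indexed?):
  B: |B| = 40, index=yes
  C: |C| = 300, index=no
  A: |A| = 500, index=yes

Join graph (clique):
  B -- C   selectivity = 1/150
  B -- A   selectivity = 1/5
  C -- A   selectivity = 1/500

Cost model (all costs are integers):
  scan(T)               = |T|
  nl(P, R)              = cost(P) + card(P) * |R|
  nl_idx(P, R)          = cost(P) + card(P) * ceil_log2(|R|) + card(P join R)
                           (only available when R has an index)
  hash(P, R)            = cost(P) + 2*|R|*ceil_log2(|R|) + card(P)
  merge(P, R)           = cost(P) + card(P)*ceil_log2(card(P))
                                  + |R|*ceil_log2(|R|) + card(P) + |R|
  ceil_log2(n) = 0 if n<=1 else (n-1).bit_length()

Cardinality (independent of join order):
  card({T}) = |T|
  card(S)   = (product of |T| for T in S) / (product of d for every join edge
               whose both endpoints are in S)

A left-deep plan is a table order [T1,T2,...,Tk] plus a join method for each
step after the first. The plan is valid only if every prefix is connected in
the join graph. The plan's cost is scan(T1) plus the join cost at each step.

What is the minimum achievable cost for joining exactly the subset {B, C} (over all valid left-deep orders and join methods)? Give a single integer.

Selinger DP over subsets of {B,C}:
  {B}: scan cost=40, card=40
  {C}: scan cost=300, card=300
  {BC}: card=80; try (B,hash)→1080, (B,nl_idx)→2180, (C,merge)→3320, (B,merge)→3580, (C,hash)→5480, (C,nl)→12040 …(+1); best=1080 via (B,hash)

1080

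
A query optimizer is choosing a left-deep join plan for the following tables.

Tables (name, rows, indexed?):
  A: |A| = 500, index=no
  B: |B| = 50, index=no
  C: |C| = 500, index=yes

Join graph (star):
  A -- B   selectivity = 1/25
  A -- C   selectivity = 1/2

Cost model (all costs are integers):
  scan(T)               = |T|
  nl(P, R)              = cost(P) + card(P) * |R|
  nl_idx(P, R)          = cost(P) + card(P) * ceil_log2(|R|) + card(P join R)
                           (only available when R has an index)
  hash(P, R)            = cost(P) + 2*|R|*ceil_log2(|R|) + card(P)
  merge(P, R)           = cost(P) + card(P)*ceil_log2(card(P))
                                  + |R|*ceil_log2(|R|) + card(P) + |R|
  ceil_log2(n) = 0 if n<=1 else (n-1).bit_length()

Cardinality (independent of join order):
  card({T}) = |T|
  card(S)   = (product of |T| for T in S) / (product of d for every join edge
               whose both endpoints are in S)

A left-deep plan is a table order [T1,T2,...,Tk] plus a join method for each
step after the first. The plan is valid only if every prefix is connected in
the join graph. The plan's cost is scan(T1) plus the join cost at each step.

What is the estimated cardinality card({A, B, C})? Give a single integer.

Tables in S: A(500), B(50), C(500)
Edges inside S: A-B(d=25), A-C(d=2)
numerator = 500 * 50 * 500 = 12500000
denominator = 25 * 2 = 50
card(S) = 12500000 / 50 = 250000

250000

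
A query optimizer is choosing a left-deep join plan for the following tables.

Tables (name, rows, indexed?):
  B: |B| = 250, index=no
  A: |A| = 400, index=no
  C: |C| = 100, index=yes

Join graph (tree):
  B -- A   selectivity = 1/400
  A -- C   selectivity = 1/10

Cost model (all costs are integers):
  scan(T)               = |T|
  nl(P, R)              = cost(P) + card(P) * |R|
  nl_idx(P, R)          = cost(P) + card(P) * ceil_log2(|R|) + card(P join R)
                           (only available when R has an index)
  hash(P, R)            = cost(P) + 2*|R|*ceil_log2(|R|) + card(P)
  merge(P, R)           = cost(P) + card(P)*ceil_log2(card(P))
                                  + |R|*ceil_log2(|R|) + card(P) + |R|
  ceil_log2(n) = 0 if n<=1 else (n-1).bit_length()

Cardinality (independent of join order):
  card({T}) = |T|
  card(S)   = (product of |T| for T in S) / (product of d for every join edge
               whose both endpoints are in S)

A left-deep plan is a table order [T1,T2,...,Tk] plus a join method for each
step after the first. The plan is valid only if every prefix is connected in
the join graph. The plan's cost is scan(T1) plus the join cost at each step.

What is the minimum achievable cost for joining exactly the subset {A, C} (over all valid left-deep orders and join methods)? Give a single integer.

2200

Selinger DP over subsets of {A,C}:
  {A}: scan cost=400, card=400
  {C}: scan cost=100, card=100
  {AC}: card=4000; try (C,hash)→2200, (A,merge)→4900, (C,merge)→5200, (C,nl_idx)→7200, (A,hash)→7400, (A,nl)→40100 …(+1); best=2200 via (C,hash)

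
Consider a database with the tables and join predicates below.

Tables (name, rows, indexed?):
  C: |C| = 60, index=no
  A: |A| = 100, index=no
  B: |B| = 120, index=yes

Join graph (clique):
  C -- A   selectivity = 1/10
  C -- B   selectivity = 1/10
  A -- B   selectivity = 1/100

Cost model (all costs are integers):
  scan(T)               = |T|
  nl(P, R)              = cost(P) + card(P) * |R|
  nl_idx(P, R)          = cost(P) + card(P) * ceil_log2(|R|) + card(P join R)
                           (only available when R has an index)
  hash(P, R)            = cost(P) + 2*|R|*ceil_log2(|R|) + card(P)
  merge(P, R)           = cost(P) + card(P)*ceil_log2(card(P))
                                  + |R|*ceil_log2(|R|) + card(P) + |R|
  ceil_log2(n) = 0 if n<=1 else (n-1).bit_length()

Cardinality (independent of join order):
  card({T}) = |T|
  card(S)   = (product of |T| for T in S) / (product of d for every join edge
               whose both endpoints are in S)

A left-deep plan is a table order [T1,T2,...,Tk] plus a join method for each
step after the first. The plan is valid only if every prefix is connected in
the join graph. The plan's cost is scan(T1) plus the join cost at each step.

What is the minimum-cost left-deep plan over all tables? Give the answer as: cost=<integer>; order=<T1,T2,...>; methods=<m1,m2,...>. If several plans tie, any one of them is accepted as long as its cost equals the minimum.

Selinger DP (subsets sized 1..n):
  {C}: scan cost=60, card=60
  {A}: scan cost=100, card=100
  {B}: scan cost=120, card=120
  {AC}: card=600; try (C,hash)→920, (A,merge)→1280, (C,merge)→1320, (A,hash)→1520, (A,nl)→6060, (C,nl)→6100; best=920 via (C,hash)
  {BC}: card=720; try (C,hash)→960, (B,nl_idx)→1200, (B,merge)→1440, (C,merge)→1500, (B,hash)→1800, (B,nl)→7260 …(+1); best=960 via (C,hash)
  {AB}: card=120; try (B,nl_idx)→920, (A,hash)→1640, (B,merge)→1860, (B,hash)→1880, (A,merge)→1880, (B,nl)→12100 …(+1); best=920 via (B,nl_idx)
  {ABC}: card=72; try (C,hash)→1760, (C,merge)→2300, (A,hash)→3080, (B,hash)→3200, (B,nl_idx)→5192, (C,nl)→8120 …(+4); best=1760 via (C,hash)

cost=1760; order=A,B,C; methods=nl_idx,hash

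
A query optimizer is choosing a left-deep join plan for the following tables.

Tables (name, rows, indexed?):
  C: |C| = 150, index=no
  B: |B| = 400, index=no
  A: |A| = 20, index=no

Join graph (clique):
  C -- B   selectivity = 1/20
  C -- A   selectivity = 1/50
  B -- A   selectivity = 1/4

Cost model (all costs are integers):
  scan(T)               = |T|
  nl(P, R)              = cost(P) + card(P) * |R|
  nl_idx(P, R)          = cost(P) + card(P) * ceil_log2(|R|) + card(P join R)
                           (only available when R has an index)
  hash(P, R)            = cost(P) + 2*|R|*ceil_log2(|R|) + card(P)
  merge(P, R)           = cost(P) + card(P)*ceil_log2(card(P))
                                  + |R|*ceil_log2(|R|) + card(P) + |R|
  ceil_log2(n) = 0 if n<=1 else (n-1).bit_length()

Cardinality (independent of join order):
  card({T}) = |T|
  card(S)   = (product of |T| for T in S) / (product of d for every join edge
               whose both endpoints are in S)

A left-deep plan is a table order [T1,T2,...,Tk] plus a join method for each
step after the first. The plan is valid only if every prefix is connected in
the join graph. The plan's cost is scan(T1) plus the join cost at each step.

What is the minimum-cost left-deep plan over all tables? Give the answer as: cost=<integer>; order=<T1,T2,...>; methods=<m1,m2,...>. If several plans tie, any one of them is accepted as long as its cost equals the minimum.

cost=4920; order=C,A,B; methods=hash,merge

Selinger DP (subsets sized 1..n):
  {C}: scan cost=150, card=150
  {B}: scan cost=400, card=400
  {A}: scan cost=20, card=20
  {BC}: card=3000; try (C,hash)→3200, (B,merge)→5500, (C,merge)→5750, (B,hash)→7500, (B,nl)→60150, (C,nl)→60400; best=3200 via (C,hash)
  {AC}: card=60; try (A,hash)→500, (C,merge)→1490, (A,merge)→1620, (C,hash)→2440, (C,nl)→3020, (A,nl)→3150; best=500 via (A,hash)
  {AB}: card=2000; try (A,hash)→1000, (B,merge)→4140, (A,merge)→4520, (B,hash)→7240, (B,nl)→8020, (A,nl)→8400; best=1000 via (A,hash)
  {ABC}: card=300; try (B,merge)→4920, (C,hash)→5400, (A,hash)→6400, (B,hash)→7760, (B,nl)→24500, (C,merge)→26350 …(+3); best=4920 via (B,merge)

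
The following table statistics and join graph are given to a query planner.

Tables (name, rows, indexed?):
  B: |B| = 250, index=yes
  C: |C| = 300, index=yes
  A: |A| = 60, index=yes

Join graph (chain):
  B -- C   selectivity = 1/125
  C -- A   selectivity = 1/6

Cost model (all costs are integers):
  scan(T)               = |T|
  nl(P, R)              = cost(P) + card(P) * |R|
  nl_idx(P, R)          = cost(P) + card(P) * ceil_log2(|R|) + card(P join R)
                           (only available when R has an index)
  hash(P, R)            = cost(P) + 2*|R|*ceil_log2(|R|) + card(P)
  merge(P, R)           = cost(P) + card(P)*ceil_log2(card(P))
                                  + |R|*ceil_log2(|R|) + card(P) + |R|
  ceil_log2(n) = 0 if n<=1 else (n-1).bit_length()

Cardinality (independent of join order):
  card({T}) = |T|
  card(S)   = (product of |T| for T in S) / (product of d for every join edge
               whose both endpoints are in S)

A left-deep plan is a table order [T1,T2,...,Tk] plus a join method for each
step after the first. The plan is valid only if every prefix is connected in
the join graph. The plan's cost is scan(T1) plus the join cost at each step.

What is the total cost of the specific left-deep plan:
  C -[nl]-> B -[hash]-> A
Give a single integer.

76620

step 1: scan C: cost=300, card=300
step 2: join B via nl
    card(P join B) = 300*250/(125) = 600
    cost = 300 + 300*250 = 75300
step 3: join A via hash
    card(P join A) = 600*60/(6) = 6000
    cost = 75300 + 2*60*6 + 600 = 76620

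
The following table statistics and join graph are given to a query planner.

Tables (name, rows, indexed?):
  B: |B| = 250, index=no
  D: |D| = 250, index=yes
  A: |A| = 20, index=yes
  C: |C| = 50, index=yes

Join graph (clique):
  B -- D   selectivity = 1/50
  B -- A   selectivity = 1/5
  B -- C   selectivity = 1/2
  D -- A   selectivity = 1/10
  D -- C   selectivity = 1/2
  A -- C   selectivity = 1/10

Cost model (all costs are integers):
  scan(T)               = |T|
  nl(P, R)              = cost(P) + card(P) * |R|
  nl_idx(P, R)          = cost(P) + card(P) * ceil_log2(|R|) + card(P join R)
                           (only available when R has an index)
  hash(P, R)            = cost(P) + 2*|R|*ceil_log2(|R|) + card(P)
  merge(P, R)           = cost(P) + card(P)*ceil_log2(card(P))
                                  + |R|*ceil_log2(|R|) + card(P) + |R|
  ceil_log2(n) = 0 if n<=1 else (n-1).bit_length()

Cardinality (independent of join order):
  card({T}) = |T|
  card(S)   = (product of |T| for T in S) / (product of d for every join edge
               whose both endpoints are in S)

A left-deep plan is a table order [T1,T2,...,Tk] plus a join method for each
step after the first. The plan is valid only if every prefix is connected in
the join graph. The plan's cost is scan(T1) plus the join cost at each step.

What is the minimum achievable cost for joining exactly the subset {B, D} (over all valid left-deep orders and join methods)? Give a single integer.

Selinger DP over subsets of {B,D}:
  {B}: scan cost=250, card=250
  {D}: scan cost=250, card=250
  {BD}: card=1250; try (D,nl_idx)→3500, (D,hash)→4500, (B,hash)→4500, (D,merge)→4750, (B,merge)→4750, (D,nl)→62750 …(+1); best=3500 via (D,nl_idx)

3500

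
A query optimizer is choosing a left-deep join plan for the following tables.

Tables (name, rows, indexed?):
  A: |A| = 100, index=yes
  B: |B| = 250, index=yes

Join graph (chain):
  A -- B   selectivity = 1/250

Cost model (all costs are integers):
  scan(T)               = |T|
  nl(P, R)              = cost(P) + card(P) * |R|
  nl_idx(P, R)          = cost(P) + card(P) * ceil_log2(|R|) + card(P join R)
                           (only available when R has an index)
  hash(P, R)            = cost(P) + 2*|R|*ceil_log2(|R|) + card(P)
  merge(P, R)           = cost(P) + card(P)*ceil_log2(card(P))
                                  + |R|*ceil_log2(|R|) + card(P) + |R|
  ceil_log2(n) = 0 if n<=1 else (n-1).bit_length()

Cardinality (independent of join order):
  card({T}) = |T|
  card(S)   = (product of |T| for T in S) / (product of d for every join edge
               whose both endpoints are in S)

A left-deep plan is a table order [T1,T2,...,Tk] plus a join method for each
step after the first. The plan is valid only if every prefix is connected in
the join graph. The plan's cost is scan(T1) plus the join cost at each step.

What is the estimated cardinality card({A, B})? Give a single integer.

Tables in S: A(100), B(250)
Edges inside S: A-B(d=250)
numerator = 100 * 250 = 25000
denominator = 250 = 250
card(S) = 25000 / 250 = 100

100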